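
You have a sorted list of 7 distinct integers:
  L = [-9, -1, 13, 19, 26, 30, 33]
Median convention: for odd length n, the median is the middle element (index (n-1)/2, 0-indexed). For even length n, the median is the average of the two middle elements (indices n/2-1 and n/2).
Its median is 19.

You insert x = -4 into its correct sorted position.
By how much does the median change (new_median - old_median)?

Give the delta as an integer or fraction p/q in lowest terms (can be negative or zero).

Answer: -3

Derivation:
Old median = 19
After inserting x = -4: new sorted = [-9, -4, -1, 13, 19, 26, 30, 33]
New median = 16
Delta = 16 - 19 = -3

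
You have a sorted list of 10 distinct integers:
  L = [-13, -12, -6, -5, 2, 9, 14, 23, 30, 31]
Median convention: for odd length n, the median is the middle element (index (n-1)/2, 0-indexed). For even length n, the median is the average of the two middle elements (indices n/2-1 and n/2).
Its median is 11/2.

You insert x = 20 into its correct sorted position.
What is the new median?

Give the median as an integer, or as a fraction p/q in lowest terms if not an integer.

Answer: 9

Derivation:
Old list (sorted, length 10): [-13, -12, -6, -5, 2, 9, 14, 23, 30, 31]
Old median = 11/2
Insert x = 20
Old length even (10). Middle pair: indices 4,5 = 2,9.
New length odd (11). New median = single middle element.
x = 20: 7 elements are < x, 3 elements are > x.
New sorted list: [-13, -12, -6, -5, 2, 9, 14, 20, 23, 30, 31]
New median = 9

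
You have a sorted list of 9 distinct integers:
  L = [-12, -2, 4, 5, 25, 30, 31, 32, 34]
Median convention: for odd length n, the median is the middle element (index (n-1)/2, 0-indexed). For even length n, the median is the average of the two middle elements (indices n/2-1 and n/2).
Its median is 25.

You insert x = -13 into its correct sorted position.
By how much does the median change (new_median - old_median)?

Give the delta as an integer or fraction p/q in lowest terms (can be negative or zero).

Old median = 25
After inserting x = -13: new sorted = [-13, -12, -2, 4, 5, 25, 30, 31, 32, 34]
New median = 15
Delta = 15 - 25 = -10

Answer: -10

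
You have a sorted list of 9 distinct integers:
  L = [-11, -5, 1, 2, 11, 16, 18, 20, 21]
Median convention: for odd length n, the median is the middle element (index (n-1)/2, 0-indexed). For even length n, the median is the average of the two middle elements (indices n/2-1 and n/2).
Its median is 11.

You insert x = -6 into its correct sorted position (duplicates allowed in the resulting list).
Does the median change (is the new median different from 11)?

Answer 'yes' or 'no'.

Old median = 11
Insert x = -6
New median = 13/2
Changed? yes

Answer: yes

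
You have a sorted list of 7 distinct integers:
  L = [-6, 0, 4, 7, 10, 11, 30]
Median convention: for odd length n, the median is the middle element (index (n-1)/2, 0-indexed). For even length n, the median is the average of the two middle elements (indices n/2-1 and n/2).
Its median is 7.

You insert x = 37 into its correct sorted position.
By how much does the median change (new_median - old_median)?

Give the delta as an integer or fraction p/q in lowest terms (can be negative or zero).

Answer: 3/2

Derivation:
Old median = 7
After inserting x = 37: new sorted = [-6, 0, 4, 7, 10, 11, 30, 37]
New median = 17/2
Delta = 17/2 - 7 = 3/2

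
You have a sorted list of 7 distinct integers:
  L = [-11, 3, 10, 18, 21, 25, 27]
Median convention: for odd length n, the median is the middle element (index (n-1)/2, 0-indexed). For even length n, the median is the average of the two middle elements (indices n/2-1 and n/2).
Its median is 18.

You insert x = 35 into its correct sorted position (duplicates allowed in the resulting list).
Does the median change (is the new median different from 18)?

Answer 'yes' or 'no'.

Old median = 18
Insert x = 35
New median = 39/2
Changed? yes

Answer: yes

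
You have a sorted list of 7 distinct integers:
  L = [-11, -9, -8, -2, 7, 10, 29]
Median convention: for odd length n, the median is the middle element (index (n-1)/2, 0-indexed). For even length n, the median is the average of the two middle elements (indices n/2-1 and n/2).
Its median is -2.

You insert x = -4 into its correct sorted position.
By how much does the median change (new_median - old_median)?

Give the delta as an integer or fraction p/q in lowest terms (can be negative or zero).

Old median = -2
After inserting x = -4: new sorted = [-11, -9, -8, -4, -2, 7, 10, 29]
New median = -3
Delta = -3 - -2 = -1

Answer: -1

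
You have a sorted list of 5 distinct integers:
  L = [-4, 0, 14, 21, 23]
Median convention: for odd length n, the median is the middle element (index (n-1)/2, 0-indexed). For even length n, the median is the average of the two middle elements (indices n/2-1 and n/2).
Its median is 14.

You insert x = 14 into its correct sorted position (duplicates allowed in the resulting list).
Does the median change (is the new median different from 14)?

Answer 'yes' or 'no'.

Old median = 14
Insert x = 14
New median = 14
Changed? no

Answer: no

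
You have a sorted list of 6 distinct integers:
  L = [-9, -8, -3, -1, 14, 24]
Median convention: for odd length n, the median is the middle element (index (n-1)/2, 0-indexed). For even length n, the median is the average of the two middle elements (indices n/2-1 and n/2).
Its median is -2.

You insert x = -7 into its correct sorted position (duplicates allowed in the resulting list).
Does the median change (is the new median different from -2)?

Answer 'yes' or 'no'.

Old median = -2
Insert x = -7
New median = -3
Changed? yes

Answer: yes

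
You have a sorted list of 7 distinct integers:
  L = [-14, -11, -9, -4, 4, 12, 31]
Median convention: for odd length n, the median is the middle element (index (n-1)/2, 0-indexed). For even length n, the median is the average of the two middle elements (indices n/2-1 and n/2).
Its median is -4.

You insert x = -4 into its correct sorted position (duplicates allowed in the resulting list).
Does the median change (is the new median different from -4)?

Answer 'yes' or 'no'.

Old median = -4
Insert x = -4
New median = -4
Changed? no

Answer: no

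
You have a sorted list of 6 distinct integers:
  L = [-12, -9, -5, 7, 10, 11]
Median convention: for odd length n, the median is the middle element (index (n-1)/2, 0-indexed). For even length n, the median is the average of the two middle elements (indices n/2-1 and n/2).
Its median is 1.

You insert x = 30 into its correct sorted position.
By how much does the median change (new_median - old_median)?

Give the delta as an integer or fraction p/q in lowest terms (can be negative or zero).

Old median = 1
After inserting x = 30: new sorted = [-12, -9, -5, 7, 10, 11, 30]
New median = 7
Delta = 7 - 1 = 6

Answer: 6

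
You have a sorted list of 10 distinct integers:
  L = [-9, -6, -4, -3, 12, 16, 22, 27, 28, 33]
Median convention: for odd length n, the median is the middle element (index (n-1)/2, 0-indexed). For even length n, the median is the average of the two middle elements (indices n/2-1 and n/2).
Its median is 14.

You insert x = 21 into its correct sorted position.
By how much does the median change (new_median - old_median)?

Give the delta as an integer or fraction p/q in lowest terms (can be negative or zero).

Old median = 14
After inserting x = 21: new sorted = [-9, -6, -4, -3, 12, 16, 21, 22, 27, 28, 33]
New median = 16
Delta = 16 - 14 = 2

Answer: 2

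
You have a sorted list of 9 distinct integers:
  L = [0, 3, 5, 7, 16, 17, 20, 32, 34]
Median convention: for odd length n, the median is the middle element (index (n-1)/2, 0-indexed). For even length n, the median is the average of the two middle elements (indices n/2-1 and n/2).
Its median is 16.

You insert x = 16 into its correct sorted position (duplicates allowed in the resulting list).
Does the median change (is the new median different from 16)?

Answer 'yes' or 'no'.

Answer: no

Derivation:
Old median = 16
Insert x = 16
New median = 16
Changed? no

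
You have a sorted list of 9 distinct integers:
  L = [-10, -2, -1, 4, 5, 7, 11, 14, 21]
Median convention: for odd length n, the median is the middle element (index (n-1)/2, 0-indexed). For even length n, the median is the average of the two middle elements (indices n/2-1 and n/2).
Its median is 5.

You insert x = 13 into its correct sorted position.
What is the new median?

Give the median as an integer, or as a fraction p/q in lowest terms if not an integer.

Answer: 6

Derivation:
Old list (sorted, length 9): [-10, -2, -1, 4, 5, 7, 11, 14, 21]
Old median = 5
Insert x = 13
Old length odd (9). Middle was index 4 = 5.
New length even (10). New median = avg of two middle elements.
x = 13: 7 elements are < x, 2 elements are > x.
New sorted list: [-10, -2, -1, 4, 5, 7, 11, 13, 14, 21]
New median = 6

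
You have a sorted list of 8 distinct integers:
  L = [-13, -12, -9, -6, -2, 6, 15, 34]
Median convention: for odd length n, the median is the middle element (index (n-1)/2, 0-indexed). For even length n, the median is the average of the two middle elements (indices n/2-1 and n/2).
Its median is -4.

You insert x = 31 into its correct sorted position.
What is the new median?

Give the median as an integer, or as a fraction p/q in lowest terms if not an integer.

Old list (sorted, length 8): [-13, -12, -9, -6, -2, 6, 15, 34]
Old median = -4
Insert x = 31
Old length even (8). Middle pair: indices 3,4 = -6,-2.
New length odd (9). New median = single middle element.
x = 31: 7 elements are < x, 1 elements are > x.
New sorted list: [-13, -12, -9, -6, -2, 6, 15, 31, 34]
New median = -2

Answer: -2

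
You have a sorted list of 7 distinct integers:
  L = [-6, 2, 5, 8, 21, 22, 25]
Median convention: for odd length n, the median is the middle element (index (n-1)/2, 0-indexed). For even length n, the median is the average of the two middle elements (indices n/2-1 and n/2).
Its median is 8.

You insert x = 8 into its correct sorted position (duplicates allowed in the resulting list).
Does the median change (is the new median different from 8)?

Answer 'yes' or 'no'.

Old median = 8
Insert x = 8
New median = 8
Changed? no

Answer: no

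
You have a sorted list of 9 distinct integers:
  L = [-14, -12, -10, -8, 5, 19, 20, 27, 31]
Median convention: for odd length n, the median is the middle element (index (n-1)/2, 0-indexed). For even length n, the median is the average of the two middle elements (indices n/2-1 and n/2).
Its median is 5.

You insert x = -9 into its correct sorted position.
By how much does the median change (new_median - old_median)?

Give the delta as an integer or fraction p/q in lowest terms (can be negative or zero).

Answer: -13/2

Derivation:
Old median = 5
After inserting x = -9: new sorted = [-14, -12, -10, -9, -8, 5, 19, 20, 27, 31]
New median = -3/2
Delta = -3/2 - 5 = -13/2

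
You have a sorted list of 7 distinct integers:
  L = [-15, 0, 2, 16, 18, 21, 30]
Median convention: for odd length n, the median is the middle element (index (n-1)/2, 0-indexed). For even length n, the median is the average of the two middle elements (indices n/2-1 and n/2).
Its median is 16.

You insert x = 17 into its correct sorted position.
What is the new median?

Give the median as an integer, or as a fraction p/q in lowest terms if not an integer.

Answer: 33/2

Derivation:
Old list (sorted, length 7): [-15, 0, 2, 16, 18, 21, 30]
Old median = 16
Insert x = 17
Old length odd (7). Middle was index 3 = 16.
New length even (8). New median = avg of two middle elements.
x = 17: 4 elements are < x, 3 elements are > x.
New sorted list: [-15, 0, 2, 16, 17, 18, 21, 30]
New median = 33/2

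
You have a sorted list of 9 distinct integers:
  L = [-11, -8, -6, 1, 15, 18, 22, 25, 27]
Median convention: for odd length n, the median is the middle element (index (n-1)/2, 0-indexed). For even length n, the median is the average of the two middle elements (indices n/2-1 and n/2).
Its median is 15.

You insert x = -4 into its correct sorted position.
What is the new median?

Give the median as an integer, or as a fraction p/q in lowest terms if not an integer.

Answer: 8

Derivation:
Old list (sorted, length 9): [-11, -8, -6, 1, 15, 18, 22, 25, 27]
Old median = 15
Insert x = -4
Old length odd (9). Middle was index 4 = 15.
New length even (10). New median = avg of two middle elements.
x = -4: 3 elements are < x, 6 elements are > x.
New sorted list: [-11, -8, -6, -4, 1, 15, 18, 22, 25, 27]
New median = 8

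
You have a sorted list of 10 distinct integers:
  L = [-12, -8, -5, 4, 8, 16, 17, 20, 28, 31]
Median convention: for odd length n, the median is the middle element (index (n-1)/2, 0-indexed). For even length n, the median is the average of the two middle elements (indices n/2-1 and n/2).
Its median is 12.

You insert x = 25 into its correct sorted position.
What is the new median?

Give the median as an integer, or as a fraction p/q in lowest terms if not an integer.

Answer: 16

Derivation:
Old list (sorted, length 10): [-12, -8, -5, 4, 8, 16, 17, 20, 28, 31]
Old median = 12
Insert x = 25
Old length even (10). Middle pair: indices 4,5 = 8,16.
New length odd (11). New median = single middle element.
x = 25: 8 elements are < x, 2 elements are > x.
New sorted list: [-12, -8, -5, 4, 8, 16, 17, 20, 25, 28, 31]
New median = 16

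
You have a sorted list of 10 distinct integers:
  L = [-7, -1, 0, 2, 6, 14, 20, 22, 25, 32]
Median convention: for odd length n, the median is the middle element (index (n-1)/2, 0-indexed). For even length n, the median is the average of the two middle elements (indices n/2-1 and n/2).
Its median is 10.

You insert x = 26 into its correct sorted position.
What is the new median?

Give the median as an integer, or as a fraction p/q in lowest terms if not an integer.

Answer: 14

Derivation:
Old list (sorted, length 10): [-7, -1, 0, 2, 6, 14, 20, 22, 25, 32]
Old median = 10
Insert x = 26
Old length even (10). Middle pair: indices 4,5 = 6,14.
New length odd (11). New median = single middle element.
x = 26: 9 elements are < x, 1 elements are > x.
New sorted list: [-7, -1, 0, 2, 6, 14, 20, 22, 25, 26, 32]
New median = 14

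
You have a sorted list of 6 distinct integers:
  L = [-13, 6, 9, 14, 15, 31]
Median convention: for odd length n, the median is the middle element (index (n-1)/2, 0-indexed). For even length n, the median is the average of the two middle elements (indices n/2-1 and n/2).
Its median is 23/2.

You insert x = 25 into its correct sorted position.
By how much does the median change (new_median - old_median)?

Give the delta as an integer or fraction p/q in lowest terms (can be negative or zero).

Answer: 5/2

Derivation:
Old median = 23/2
After inserting x = 25: new sorted = [-13, 6, 9, 14, 15, 25, 31]
New median = 14
Delta = 14 - 23/2 = 5/2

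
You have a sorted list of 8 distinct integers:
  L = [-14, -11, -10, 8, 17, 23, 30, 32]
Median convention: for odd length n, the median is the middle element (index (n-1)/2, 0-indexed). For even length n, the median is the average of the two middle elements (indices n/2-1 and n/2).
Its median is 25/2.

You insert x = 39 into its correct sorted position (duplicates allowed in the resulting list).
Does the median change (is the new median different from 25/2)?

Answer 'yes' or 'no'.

Answer: yes

Derivation:
Old median = 25/2
Insert x = 39
New median = 17
Changed? yes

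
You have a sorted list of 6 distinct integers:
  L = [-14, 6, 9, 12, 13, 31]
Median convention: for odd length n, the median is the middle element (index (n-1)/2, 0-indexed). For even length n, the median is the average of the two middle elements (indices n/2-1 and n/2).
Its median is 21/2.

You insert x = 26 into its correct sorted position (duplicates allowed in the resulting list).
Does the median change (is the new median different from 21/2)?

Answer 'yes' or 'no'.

Answer: yes

Derivation:
Old median = 21/2
Insert x = 26
New median = 12
Changed? yes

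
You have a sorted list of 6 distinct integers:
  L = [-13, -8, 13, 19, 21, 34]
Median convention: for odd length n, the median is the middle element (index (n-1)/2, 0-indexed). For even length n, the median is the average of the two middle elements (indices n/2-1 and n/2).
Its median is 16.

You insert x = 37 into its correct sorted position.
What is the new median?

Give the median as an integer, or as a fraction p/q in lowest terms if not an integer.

Old list (sorted, length 6): [-13, -8, 13, 19, 21, 34]
Old median = 16
Insert x = 37
Old length even (6). Middle pair: indices 2,3 = 13,19.
New length odd (7). New median = single middle element.
x = 37: 6 elements are < x, 0 elements are > x.
New sorted list: [-13, -8, 13, 19, 21, 34, 37]
New median = 19

Answer: 19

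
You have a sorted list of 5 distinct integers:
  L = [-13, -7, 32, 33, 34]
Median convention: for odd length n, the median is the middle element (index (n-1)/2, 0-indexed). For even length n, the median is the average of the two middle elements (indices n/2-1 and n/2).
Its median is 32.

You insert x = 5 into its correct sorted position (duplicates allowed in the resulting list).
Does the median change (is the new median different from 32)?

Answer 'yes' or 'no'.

Old median = 32
Insert x = 5
New median = 37/2
Changed? yes

Answer: yes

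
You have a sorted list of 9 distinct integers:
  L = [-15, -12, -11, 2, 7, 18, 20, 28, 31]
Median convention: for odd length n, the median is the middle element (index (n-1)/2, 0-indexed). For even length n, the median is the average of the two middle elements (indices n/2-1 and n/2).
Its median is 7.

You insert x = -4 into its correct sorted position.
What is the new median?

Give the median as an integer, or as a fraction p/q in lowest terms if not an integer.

Old list (sorted, length 9): [-15, -12, -11, 2, 7, 18, 20, 28, 31]
Old median = 7
Insert x = -4
Old length odd (9). Middle was index 4 = 7.
New length even (10). New median = avg of two middle elements.
x = -4: 3 elements are < x, 6 elements are > x.
New sorted list: [-15, -12, -11, -4, 2, 7, 18, 20, 28, 31]
New median = 9/2

Answer: 9/2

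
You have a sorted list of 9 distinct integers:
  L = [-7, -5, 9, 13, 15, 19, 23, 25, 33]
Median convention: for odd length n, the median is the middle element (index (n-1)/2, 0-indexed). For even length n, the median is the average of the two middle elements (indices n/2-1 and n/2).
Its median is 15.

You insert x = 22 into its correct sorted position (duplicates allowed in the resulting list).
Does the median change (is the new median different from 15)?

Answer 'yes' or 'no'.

Old median = 15
Insert x = 22
New median = 17
Changed? yes

Answer: yes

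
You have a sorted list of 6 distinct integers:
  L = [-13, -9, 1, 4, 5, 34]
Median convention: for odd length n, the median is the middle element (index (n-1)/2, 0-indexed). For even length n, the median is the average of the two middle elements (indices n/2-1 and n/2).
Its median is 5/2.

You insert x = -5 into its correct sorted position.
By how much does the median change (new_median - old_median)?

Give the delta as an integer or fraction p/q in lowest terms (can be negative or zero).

Answer: -3/2

Derivation:
Old median = 5/2
After inserting x = -5: new sorted = [-13, -9, -5, 1, 4, 5, 34]
New median = 1
Delta = 1 - 5/2 = -3/2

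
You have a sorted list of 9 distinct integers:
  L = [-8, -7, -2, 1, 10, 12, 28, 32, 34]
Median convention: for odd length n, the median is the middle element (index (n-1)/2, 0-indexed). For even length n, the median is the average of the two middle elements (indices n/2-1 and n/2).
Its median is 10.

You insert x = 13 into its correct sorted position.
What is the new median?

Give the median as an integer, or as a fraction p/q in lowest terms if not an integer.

Old list (sorted, length 9): [-8, -7, -2, 1, 10, 12, 28, 32, 34]
Old median = 10
Insert x = 13
Old length odd (9). Middle was index 4 = 10.
New length even (10). New median = avg of two middle elements.
x = 13: 6 elements are < x, 3 elements are > x.
New sorted list: [-8, -7, -2, 1, 10, 12, 13, 28, 32, 34]
New median = 11

Answer: 11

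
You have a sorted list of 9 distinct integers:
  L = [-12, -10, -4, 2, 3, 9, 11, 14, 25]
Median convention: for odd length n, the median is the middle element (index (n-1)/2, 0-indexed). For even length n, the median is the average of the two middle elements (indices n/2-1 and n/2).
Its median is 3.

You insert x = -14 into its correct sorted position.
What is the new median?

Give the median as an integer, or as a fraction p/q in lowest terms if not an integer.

Answer: 5/2

Derivation:
Old list (sorted, length 9): [-12, -10, -4, 2, 3, 9, 11, 14, 25]
Old median = 3
Insert x = -14
Old length odd (9). Middle was index 4 = 3.
New length even (10). New median = avg of two middle elements.
x = -14: 0 elements are < x, 9 elements are > x.
New sorted list: [-14, -12, -10, -4, 2, 3, 9, 11, 14, 25]
New median = 5/2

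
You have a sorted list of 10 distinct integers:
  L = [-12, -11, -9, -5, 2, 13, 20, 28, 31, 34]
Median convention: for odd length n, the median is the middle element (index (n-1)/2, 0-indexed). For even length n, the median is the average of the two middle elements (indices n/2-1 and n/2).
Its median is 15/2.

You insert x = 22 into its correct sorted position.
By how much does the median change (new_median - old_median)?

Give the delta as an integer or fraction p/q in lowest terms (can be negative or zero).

Answer: 11/2

Derivation:
Old median = 15/2
After inserting x = 22: new sorted = [-12, -11, -9, -5, 2, 13, 20, 22, 28, 31, 34]
New median = 13
Delta = 13 - 15/2 = 11/2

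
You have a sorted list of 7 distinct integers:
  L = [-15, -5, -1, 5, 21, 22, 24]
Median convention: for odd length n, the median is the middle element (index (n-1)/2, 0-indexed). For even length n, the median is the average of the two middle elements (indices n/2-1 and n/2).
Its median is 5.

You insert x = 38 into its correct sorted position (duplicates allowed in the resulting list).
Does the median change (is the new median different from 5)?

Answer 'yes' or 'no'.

Answer: yes

Derivation:
Old median = 5
Insert x = 38
New median = 13
Changed? yes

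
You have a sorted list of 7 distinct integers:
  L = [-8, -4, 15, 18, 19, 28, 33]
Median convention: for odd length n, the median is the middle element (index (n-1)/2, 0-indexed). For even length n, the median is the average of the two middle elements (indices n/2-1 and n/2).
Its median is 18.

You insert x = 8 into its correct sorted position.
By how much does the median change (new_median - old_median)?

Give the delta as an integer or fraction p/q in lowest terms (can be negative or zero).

Answer: -3/2

Derivation:
Old median = 18
After inserting x = 8: new sorted = [-8, -4, 8, 15, 18, 19, 28, 33]
New median = 33/2
Delta = 33/2 - 18 = -3/2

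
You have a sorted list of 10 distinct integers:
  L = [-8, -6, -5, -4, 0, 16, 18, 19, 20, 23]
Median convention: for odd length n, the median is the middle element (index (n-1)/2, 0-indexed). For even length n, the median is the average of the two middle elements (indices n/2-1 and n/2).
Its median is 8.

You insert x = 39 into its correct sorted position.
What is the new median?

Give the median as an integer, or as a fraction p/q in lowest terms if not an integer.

Old list (sorted, length 10): [-8, -6, -5, -4, 0, 16, 18, 19, 20, 23]
Old median = 8
Insert x = 39
Old length even (10). Middle pair: indices 4,5 = 0,16.
New length odd (11). New median = single middle element.
x = 39: 10 elements are < x, 0 elements are > x.
New sorted list: [-8, -6, -5, -4, 0, 16, 18, 19, 20, 23, 39]
New median = 16

Answer: 16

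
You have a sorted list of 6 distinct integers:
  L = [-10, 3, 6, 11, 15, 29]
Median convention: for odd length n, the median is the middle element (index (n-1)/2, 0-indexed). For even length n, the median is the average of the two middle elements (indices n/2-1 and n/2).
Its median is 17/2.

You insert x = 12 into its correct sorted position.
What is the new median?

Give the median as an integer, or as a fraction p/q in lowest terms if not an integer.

Answer: 11

Derivation:
Old list (sorted, length 6): [-10, 3, 6, 11, 15, 29]
Old median = 17/2
Insert x = 12
Old length even (6). Middle pair: indices 2,3 = 6,11.
New length odd (7). New median = single middle element.
x = 12: 4 elements are < x, 2 elements are > x.
New sorted list: [-10, 3, 6, 11, 12, 15, 29]
New median = 11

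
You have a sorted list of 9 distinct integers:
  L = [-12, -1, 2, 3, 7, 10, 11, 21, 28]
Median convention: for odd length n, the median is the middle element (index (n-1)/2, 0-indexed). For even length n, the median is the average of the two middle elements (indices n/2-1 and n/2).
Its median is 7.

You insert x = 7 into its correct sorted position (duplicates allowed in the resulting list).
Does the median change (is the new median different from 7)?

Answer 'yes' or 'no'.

Answer: no

Derivation:
Old median = 7
Insert x = 7
New median = 7
Changed? no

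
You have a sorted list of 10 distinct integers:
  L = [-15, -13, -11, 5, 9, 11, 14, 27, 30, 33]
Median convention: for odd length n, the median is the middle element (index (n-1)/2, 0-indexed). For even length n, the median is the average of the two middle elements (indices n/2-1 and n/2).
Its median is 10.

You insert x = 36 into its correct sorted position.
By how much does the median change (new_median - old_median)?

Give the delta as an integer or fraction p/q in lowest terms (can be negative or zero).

Old median = 10
After inserting x = 36: new sorted = [-15, -13, -11, 5, 9, 11, 14, 27, 30, 33, 36]
New median = 11
Delta = 11 - 10 = 1

Answer: 1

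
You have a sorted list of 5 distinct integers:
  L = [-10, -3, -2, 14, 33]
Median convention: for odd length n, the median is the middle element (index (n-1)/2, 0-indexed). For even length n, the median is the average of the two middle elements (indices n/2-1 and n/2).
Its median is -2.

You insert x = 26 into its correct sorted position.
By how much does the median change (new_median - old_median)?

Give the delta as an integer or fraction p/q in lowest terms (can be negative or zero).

Old median = -2
After inserting x = 26: new sorted = [-10, -3, -2, 14, 26, 33]
New median = 6
Delta = 6 - -2 = 8

Answer: 8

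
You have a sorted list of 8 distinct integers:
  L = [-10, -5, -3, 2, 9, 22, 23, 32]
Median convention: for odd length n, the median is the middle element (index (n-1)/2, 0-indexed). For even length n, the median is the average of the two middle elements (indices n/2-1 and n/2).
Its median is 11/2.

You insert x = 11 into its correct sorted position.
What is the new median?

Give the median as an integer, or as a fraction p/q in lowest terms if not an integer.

Answer: 9

Derivation:
Old list (sorted, length 8): [-10, -5, -3, 2, 9, 22, 23, 32]
Old median = 11/2
Insert x = 11
Old length even (8). Middle pair: indices 3,4 = 2,9.
New length odd (9). New median = single middle element.
x = 11: 5 elements are < x, 3 elements are > x.
New sorted list: [-10, -5, -3, 2, 9, 11, 22, 23, 32]
New median = 9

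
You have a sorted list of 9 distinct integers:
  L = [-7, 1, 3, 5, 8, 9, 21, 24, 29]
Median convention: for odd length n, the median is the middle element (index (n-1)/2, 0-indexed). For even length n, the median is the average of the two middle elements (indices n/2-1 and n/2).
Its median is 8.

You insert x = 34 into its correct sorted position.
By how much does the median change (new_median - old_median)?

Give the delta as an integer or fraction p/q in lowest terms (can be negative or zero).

Answer: 1/2

Derivation:
Old median = 8
After inserting x = 34: new sorted = [-7, 1, 3, 5, 8, 9, 21, 24, 29, 34]
New median = 17/2
Delta = 17/2 - 8 = 1/2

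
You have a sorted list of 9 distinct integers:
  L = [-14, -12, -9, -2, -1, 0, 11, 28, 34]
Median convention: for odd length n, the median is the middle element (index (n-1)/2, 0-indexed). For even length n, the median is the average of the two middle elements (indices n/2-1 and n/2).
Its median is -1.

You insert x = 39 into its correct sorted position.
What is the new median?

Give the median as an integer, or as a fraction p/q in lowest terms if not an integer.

Old list (sorted, length 9): [-14, -12, -9, -2, -1, 0, 11, 28, 34]
Old median = -1
Insert x = 39
Old length odd (9). Middle was index 4 = -1.
New length even (10). New median = avg of two middle elements.
x = 39: 9 elements are < x, 0 elements are > x.
New sorted list: [-14, -12, -9, -2, -1, 0, 11, 28, 34, 39]
New median = -1/2

Answer: -1/2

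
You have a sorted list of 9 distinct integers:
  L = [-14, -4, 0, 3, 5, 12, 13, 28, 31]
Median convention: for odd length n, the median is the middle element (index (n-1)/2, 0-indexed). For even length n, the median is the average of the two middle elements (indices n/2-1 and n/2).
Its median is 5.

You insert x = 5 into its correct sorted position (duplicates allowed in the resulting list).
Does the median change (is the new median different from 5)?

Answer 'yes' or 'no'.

Old median = 5
Insert x = 5
New median = 5
Changed? no

Answer: no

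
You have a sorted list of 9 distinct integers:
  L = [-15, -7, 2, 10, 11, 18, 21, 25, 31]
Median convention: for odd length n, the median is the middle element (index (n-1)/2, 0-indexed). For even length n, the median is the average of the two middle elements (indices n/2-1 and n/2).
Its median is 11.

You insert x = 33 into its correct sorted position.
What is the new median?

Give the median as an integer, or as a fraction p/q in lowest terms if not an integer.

Old list (sorted, length 9): [-15, -7, 2, 10, 11, 18, 21, 25, 31]
Old median = 11
Insert x = 33
Old length odd (9). Middle was index 4 = 11.
New length even (10). New median = avg of two middle elements.
x = 33: 9 elements are < x, 0 elements are > x.
New sorted list: [-15, -7, 2, 10, 11, 18, 21, 25, 31, 33]
New median = 29/2

Answer: 29/2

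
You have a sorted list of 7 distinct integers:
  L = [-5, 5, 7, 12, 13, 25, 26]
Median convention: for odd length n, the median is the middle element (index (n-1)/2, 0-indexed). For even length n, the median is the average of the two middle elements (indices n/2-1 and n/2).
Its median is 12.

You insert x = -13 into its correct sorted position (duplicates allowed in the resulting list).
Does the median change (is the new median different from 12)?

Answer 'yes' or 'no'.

Answer: yes

Derivation:
Old median = 12
Insert x = -13
New median = 19/2
Changed? yes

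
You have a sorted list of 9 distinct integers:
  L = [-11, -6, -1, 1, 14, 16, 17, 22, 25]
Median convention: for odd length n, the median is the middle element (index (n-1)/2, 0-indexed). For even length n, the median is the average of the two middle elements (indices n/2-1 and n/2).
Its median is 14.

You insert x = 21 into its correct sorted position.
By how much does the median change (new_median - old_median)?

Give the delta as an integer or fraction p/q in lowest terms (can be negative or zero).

Answer: 1

Derivation:
Old median = 14
After inserting x = 21: new sorted = [-11, -6, -1, 1, 14, 16, 17, 21, 22, 25]
New median = 15
Delta = 15 - 14 = 1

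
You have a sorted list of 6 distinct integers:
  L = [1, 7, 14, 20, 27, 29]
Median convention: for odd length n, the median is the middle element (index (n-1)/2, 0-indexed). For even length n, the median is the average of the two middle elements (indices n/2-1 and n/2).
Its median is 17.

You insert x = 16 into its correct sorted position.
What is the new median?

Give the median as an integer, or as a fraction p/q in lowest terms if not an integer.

Answer: 16

Derivation:
Old list (sorted, length 6): [1, 7, 14, 20, 27, 29]
Old median = 17
Insert x = 16
Old length even (6). Middle pair: indices 2,3 = 14,20.
New length odd (7). New median = single middle element.
x = 16: 3 elements are < x, 3 elements are > x.
New sorted list: [1, 7, 14, 16, 20, 27, 29]
New median = 16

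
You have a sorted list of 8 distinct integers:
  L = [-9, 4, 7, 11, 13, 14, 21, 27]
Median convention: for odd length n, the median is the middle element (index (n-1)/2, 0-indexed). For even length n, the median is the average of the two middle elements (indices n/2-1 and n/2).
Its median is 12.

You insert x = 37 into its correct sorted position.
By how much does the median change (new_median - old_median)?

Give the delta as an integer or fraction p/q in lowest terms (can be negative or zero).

Old median = 12
After inserting x = 37: new sorted = [-9, 4, 7, 11, 13, 14, 21, 27, 37]
New median = 13
Delta = 13 - 12 = 1

Answer: 1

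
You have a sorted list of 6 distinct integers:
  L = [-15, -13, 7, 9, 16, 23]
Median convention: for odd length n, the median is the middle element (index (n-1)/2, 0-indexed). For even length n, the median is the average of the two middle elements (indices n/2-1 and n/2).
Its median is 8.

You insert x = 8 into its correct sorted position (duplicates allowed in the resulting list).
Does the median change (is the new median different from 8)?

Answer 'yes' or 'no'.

Answer: no

Derivation:
Old median = 8
Insert x = 8
New median = 8
Changed? no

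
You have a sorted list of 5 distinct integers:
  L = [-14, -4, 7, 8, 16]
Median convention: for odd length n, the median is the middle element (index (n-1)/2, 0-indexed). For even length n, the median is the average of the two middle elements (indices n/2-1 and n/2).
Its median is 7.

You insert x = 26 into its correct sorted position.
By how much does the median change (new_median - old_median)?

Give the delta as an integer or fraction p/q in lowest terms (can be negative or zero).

Answer: 1/2

Derivation:
Old median = 7
After inserting x = 26: new sorted = [-14, -4, 7, 8, 16, 26]
New median = 15/2
Delta = 15/2 - 7 = 1/2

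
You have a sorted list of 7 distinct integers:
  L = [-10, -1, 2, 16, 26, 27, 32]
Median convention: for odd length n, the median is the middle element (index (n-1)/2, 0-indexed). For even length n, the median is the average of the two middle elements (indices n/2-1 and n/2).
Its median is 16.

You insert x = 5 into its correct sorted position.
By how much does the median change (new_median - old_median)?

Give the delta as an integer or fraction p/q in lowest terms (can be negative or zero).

Old median = 16
After inserting x = 5: new sorted = [-10, -1, 2, 5, 16, 26, 27, 32]
New median = 21/2
Delta = 21/2 - 16 = -11/2

Answer: -11/2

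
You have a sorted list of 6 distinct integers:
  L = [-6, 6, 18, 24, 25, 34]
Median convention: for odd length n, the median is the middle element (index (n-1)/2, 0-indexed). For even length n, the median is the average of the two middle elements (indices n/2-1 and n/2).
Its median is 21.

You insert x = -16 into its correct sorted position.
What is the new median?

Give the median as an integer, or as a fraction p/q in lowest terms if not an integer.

Old list (sorted, length 6): [-6, 6, 18, 24, 25, 34]
Old median = 21
Insert x = -16
Old length even (6). Middle pair: indices 2,3 = 18,24.
New length odd (7). New median = single middle element.
x = -16: 0 elements are < x, 6 elements are > x.
New sorted list: [-16, -6, 6, 18, 24, 25, 34]
New median = 18

Answer: 18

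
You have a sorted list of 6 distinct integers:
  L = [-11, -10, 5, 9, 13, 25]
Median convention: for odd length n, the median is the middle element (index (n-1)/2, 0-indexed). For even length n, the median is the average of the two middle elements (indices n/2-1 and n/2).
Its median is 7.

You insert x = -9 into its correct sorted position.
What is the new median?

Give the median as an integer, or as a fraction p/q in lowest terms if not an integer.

Old list (sorted, length 6): [-11, -10, 5, 9, 13, 25]
Old median = 7
Insert x = -9
Old length even (6). Middle pair: indices 2,3 = 5,9.
New length odd (7). New median = single middle element.
x = -9: 2 elements are < x, 4 elements are > x.
New sorted list: [-11, -10, -9, 5, 9, 13, 25]
New median = 5

Answer: 5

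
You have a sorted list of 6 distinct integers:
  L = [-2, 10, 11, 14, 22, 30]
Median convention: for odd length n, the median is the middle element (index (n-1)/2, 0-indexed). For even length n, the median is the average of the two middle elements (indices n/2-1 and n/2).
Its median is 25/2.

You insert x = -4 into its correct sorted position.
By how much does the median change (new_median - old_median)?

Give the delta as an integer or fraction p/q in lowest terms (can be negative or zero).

Answer: -3/2

Derivation:
Old median = 25/2
After inserting x = -4: new sorted = [-4, -2, 10, 11, 14, 22, 30]
New median = 11
Delta = 11 - 25/2 = -3/2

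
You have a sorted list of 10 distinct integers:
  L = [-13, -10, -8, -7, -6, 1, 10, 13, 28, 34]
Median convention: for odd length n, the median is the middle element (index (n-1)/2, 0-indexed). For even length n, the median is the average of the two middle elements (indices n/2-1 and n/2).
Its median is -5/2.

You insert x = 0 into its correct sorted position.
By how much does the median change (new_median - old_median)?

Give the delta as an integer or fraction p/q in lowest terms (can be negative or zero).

Answer: 5/2

Derivation:
Old median = -5/2
After inserting x = 0: new sorted = [-13, -10, -8, -7, -6, 0, 1, 10, 13, 28, 34]
New median = 0
Delta = 0 - -5/2 = 5/2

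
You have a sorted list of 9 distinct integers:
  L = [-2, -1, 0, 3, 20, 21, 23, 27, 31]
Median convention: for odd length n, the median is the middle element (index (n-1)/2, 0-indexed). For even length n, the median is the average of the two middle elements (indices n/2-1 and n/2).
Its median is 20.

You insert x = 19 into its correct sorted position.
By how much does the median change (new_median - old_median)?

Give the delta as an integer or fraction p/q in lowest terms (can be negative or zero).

Old median = 20
After inserting x = 19: new sorted = [-2, -1, 0, 3, 19, 20, 21, 23, 27, 31]
New median = 39/2
Delta = 39/2 - 20 = -1/2

Answer: -1/2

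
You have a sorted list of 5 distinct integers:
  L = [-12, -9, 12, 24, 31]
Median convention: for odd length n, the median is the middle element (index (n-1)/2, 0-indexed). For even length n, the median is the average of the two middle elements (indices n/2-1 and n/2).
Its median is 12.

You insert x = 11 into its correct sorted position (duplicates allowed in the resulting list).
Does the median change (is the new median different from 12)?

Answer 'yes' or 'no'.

Old median = 12
Insert x = 11
New median = 23/2
Changed? yes

Answer: yes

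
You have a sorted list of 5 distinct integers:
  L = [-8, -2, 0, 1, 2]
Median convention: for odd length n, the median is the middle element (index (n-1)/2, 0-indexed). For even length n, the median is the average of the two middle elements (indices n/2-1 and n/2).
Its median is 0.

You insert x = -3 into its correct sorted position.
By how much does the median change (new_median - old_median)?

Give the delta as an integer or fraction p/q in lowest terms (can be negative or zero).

Old median = 0
After inserting x = -3: new sorted = [-8, -3, -2, 0, 1, 2]
New median = -1
Delta = -1 - 0 = -1

Answer: -1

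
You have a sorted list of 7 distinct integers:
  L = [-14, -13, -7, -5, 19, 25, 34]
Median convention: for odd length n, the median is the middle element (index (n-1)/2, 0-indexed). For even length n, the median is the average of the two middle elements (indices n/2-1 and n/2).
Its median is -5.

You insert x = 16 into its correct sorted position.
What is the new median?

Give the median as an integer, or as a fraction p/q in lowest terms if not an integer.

Old list (sorted, length 7): [-14, -13, -7, -5, 19, 25, 34]
Old median = -5
Insert x = 16
Old length odd (7). Middle was index 3 = -5.
New length even (8). New median = avg of two middle elements.
x = 16: 4 elements are < x, 3 elements are > x.
New sorted list: [-14, -13, -7, -5, 16, 19, 25, 34]
New median = 11/2

Answer: 11/2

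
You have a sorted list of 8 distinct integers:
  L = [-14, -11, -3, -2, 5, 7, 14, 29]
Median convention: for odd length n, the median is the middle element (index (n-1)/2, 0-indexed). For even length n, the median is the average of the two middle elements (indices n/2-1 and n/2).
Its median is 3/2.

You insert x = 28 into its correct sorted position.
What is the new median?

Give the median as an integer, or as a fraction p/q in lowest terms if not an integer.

Answer: 5

Derivation:
Old list (sorted, length 8): [-14, -11, -3, -2, 5, 7, 14, 29]
Old median = 3/2
Insert x = 28
Old length even (8). Middle pair: indices 3,4 = -2,5.
New length odd (9). New median = single middle element.
x = 28: 7 elements are < x, 1 elements are > x.
New sorted list: [-14, -11, -3, -2, 5, 7, 14, 28, 29]
New median = 5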